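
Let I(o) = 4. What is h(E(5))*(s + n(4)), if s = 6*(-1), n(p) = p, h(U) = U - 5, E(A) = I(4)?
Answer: 2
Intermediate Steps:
E(A) = 4
h(U) = -5 + U
s = -6
h(E(5))*(s + n(4)) = (-5 + 4)*(-6 + 4) = -1*(-2) = 2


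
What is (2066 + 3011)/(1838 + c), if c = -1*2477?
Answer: -5077/639 ≈ -7.9452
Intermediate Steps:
c = -2477
(2066 + 3011)/(1838 + c) = (2066 + 3011)/(1838 - 2477) = 5077/(-639) = 5077*(-1/639) = -5077/639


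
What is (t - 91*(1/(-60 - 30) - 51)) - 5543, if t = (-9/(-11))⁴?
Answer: -1186633559/1317690 ≈ -900.54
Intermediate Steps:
t = 6561/14641 (t = (-9*(-1/11))⁴ = (9/11)⁴ = 6561/14641 ≈ 0.44812)
(t - 91*(1/(-60 - 30) - 51)) - 5543 = (6561/14641 - 91*(1/(-60 - 30) - 51)) - 5543 = (6561/14641 - 91*(1/(-90) - 51)) - 5543 = (6561/14641 - 91*(-1/90 - 51)) - 5543 = (6561/14641 - 91*(-4591/90)) - 5543 = (6561/14641 + 417781/90) - 5543 = 6117322111/1317690 - 5543 = -1186633559/1317690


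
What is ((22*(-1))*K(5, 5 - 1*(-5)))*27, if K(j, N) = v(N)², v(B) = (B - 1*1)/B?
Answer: -24057/50 ≈ -481.14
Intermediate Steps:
v(B) = (-1 + B)/B (v(B) = (B - 1)/B = (-1 + B)/B)
K(j, N) = (-1 + N)²/N² (K(j, N) = ((-1 + N)/N)² = (-1 + N)²/N²)
((22*(-1))*K(5, 5 - 1*(-5)))*27 = ((22*(-1))*((-1 + (5 - 1*(-5)))²/(5 - 1*(-5))²))*27 = -22*(-1 + (5 + 5))²/(5 + 5)²*27 = -22*(-1 + 10)²/10²*27 = -11*9²/50*27 = -11*81/50*27 = -22*81/100*27 = -891/50*27 = -24057/50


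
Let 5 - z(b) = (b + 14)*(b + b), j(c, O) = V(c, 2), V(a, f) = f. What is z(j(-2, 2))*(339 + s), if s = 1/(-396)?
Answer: -7920337/396 ≈ -20001.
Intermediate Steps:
j(c, O) = 2
z(b) = 5 - 2*b*(14 + b) (z(b) = 5 - (b + 14)*(b + b) = 5 - (14 + b)*2*b = 5 - 2*b*(14 + b))
s = -1/396 ≈ -0.0025253
z(j(-2, 2))*(339 + s) = (5 - 28*2 - 2*2**2)*(339 - 1/396) = (5 - 56 - 2*4)*(134243/396) = (5 - 56 - 8)*(134243/396) = -59*134243/396 = -7920337/396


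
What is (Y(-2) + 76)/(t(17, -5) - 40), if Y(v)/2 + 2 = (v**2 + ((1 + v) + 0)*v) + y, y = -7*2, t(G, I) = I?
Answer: -56/45 ≈ -1.2444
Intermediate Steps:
y = -14
Y(v) = -32 + 2*v**2 + 2*v*(1 + v) (Y(v) = -4 + 2*((v**2 + ((1 + v) + 0)*v) - 14) = -4 + 2*((v**2 + (1 + v)*v) - 14) = -4 + 2*((v**2 + v*(1 + v)) - 14) = -4 + 2*(-14 + v**2 + v*(1 + v)) = -4 + (-28 + 2*v**2 + 2*v*(1 + v)) = -32 + 2*v**2 + 2*v*(1 + v))
(Y(-2) + 76)/(t(17, -5) - 40) = ((-32 + 2*(-2) + 4*(-2)**2) + 76)/(-5 - 40) = ((-32 - 4 + 4*4) + 76)/(-45) = ((-32 - 4 + 16) + 76)*(-1/45) = (-20 + 76)*(-1/45) = 56*(-1/45) = -56/45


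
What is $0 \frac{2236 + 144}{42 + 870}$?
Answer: $0$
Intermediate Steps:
$0 \frac{2236 + 144}{42 + 870} = 0 \cdot \frac{2380}{912} = 0 \cdot 2380 \cdot \frac{1}{912} = 0 \cdot \frac{595}{228} = 0$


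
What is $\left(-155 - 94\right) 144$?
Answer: $-35856$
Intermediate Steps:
$\left(-155 - 94\right) 144 = \left(-249\right) 144 = -35856$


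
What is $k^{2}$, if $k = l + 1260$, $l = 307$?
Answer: $2455489$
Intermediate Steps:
$k = 1567$ ($k = 307 + 1260 = 1567$)
$k^{2} = 1567^{2} = 2455489$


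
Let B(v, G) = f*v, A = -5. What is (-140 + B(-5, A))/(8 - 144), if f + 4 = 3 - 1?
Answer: 65/68 ≈ 0.95588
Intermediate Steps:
f = -2 (f = -4 + (3 - 1) = -4 + 2 = -2)
B(v, G) = -2*v
(-140 + B(-5, A))/(8 - 144) = (-140 - 2*(-5))/(8 - 144) = (-140 + 10)/(-136) = -1/136*(-130) = 65/68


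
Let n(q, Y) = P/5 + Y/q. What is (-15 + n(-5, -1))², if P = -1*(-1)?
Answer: 5329/25 ≈ 213.16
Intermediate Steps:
P = 1
n(q, Y) = ⅕ + Y/q (n(q, Y) = 1/5 + Y/q = 1*(⅕) + Y/q = ⅕ + Y/q)
(-15 + n(-5, -1))² = (-15 + (-1 + (⅕)*(-5))/(-5))² = (-15 - (-1 - 1)/5)² = (-15 - ⅕*(-2))² = (-15 + ⅖)² = (-73/5)² = 5329/25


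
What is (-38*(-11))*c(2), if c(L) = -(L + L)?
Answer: -1672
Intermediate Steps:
c(L) = -2*L
(-38*(-11))*c(2) = (-38*(-11))*(-2*2) = 418*(-4) = -1672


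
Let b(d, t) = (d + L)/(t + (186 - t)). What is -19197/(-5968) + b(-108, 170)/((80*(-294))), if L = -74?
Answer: 374922259/116555040 ≈ 3.2167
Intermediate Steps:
b(d, t) = -37/93 + d/186 (b(d, t) = (d - 74)/(t + (186 - t)) = (-74 + d)/186 = (-74 + d)*(1/186) = -37/93 + d/186)
-19197/(-5968) + b(-108, 170)/((80*(-294))) = -19197/(-5968) + (-37/93 + (1/186)*(-108))/((80*(-294))) = -19197*(-1/5968) + (-37/93 - 18/31)/(-23520) = 19197/5968 - 91/93*(-1/23520) = 19197/5968 + 13/312480 = 374922259/116555040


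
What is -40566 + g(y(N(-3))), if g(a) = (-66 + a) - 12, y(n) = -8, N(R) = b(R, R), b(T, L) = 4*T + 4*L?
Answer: -40652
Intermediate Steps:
b(T, L) = 4*L + 4*T
N(R) = 8*R (N(R) = 4*R + 4*R = 8*R)
g(a) = -78 + a
-40566 + g(y(N(-3))) = -40566 + (-78 - 8) = -40566 - 86 = -40652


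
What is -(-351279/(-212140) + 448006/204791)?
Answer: -166978770529/43444362740 ≈ -3.8435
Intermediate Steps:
-(-351279/(-212140) + 448006/204791) = -(-351279*(-1/212140) + 448006*(1/204791)) = -(351279/212140 + 448006/204791) = -1*166978770529/43444362740 = -166978770529/43444362740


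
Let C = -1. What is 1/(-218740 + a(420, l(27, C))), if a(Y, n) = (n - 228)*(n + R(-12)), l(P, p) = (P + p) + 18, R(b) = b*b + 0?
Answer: -1/253332 ≈ -3.9474e-6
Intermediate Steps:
R(b) = b**2 (R(b) = b**2 + 0 = b**2)
l(P, p) = 18 + P + p
a(Y, n) = (-228 + n)*(144 + n) (a(Y, n) = (n - 228)*(n + (-12)**2) = (-228 + n)*(n + 144) = (-228 + n)*(144 + n))
1/(-218740 + a(420, l(27, C))) = 1/(-218740 + (-32832 + (18 + 27 - 1)**2 - 84*(18 + 27 - 1))) = 1/(-218740 + (-32832 + 44**2 - 84*44)) = 1/(-218740 + (-32832 + 1936 - 3696)) = 1/(-218740 - 34592) = 1/(-253332) = -1/253332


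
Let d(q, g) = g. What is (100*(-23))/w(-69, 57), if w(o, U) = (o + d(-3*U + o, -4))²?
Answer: -2300/5329 ≈ -0.43160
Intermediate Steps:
w(o, U) = (-4 + o)² (w(o, U) = (o - 4)² = (-4 + o)²)
(100*(-23))/w(-69, 57) = (100*(-23))/((-4 - 69)²) = -2300/((-73)²) = -2300/5329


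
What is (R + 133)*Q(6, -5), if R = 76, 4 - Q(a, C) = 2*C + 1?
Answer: 2717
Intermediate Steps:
Q(a, C) = 3 - 2*C (Q(a, C) = 4 - (2*C + 1) = 4 - (1 + 2*C) = 4 + (-1 - 2*C) = 3 - 2*C)
(R + 133)*Q(6, -5) = (76 + 133)*(3 - 2*(-5)) = 209*(3 + 10) = 209*13 = 2717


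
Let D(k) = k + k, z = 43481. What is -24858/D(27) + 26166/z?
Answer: -59968763/130443 ≈ -459.73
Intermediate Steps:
D(k) = 2*k
-24858/D(27) + 26166/z = -24858/(2*27) + 26166/43481 = -24858/54 + 26166*(1/43481) = -24858*1/54 + 26166/43481 = -1381/3 + 26166/43481 = -59968763/130443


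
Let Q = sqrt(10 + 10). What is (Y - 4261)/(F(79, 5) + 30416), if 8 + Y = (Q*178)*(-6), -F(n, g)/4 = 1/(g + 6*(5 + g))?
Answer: -92495/659012 - 11570*sqrt(5)/164753 ≈ -0.29738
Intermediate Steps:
Q = 2*sqrt(5) (Q = sqrt(20) = 2*sqrt(5) ≈ 4.4721)
F(n, g) = -4/(30 + 7*g) (F(n, g) = -4/(g + 6*(5 + g)) = -4/(g + (30 + 6*g)) = -4/(30 + 7*g))
Y = -8 - 2136*sqrt(5) (Y = -8 + ((2*sqrt(5))*178)*(-6) = -8 + (356*sqrt(5))*(-6) = -8 - 2136*sqrt(5) ≈ -4784.2)
(Y - 4261)/(F(79, 5) + 30416) = ((-8 - 2136*sqrt(5)) - 4261)/(-4/(30 + 7*5) + 30416) = (-4269 - 2136*sqrt(5))/(-4/(30 + 35) + 30416) = (-4269 - 2136*sqrt(5))/(-4/65 + 30416) = (-4269 - 2136*sqrt(5))/(1977036/65) = (-4269 - 2136*sqrt(5))*(65/1977036) = -92495/659012 - 11570*sqrt(5)/164753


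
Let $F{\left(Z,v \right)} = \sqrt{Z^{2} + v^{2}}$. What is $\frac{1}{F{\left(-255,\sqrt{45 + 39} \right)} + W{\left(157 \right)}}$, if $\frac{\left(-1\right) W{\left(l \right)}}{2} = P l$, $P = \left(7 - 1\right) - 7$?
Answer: $\frac{314}{33487} - \frac{\sqrt{65109}}{33487} \approx 0.001757$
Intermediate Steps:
$P = -1$ ($P = 6 - 7 = -1$)
$W{\left(l \right)} = 2 l$ ($W{\left(l \right)} = - 2 \left(- l\right) = 2 l$)
$\frac{1}{F{\left(-255,\sqrt{45 + 39} \right)} + W{\left(157 \right)}} = \frac{1}{\sqrt{\left(-255\right)^{2} + \left(\sqrt{45 + 39}\right)^{2}} + 2 \cdot 157} = \frac{1}{\sqrt{65025 + \left(\sqrt{84}\right)^{2}} + 314} = \frac{1}{\sqrt{65025 + \left(2 \sqrt{21}\right)^{2}} + 314} = \frac{1}{\sqrt{65025 + 84} + 314} = \frac{1}{\sqrt{65109} + 314} = \frac{1}{314 + \sqrt{65109}}$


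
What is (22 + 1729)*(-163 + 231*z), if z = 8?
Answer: 2950435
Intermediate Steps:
(22 + 1729)*(-163 + 231*z) = (22 + 1729)*(-163 + 231*8) = 1751*(-163 + 1848) = 1751*1685 = 2950435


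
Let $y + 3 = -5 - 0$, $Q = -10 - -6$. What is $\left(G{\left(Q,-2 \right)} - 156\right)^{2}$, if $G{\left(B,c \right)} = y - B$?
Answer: $25600$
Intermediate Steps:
$Q = -4$ ($Q = -10 + 6 = -4$)
$y = -8$ ($y = -3 - 5 = -8$)
$G{\left(B,c \right)} = -8 - B$
$\left(G{\left(Q,-2 \right)} - 156\right)^{2} = \left(\left(-8 - -4\right) - 156\right)^{2} = \left(\left(-8 + 4\right) - 156\right)^{2} = \left(-4 - 156\right)^{2} = \left(-160\right)^{2} = 25600$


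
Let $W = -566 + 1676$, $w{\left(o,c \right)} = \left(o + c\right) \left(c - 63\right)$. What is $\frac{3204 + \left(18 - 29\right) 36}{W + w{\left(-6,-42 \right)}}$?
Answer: $\frac{468}{1025} \approx 0.45659$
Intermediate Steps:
$w{\left(o,c \right)} = \left(-63 + c\right) \left(c + o\right)$ ($w{\left(o,c \right)} = \left(c + o\right) \left(-63 + c\right) = \left(-63 + c\right) \left(c + o\right)$)
$W = 1110$
$\frac{3204 + \left(18 - 29\right) 36}{W + w{\left(-6,-42 \right)}} = \frac{3204 + \left(18 - 29\right) 36}{1110 - \left(-3276 - 1764\right)} = \frac{3204 - 396}{1110 + \left(1764 + 2646 + 378 + 252\right)} = \frac{3204 - 396}{1110 + 5040} = \frac{2808}{6150} = 2808 \cdot \frac{1}{6150} = \frac{468}{1025}$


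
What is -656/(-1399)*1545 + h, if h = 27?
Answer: 1051293/1399 ≈ 751.46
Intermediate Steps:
-656/(-1399)*1545 + h = -656/(-1399)*1545 + 27 = -656*(-1/1399)*1545 + 27 = (656/1399)*1545 + 27 = 1013520/1399 + 27 = 1051293/1399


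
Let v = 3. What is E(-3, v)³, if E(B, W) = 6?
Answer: 216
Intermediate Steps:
E(-3, v)³ = 6³ = 216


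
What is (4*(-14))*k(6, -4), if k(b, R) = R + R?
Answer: 448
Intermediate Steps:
k(b, R) = 2*R
(4*(-14))*k(6, -4) = (4*(-14))*(2*(-4)) = -56*(-8) = 448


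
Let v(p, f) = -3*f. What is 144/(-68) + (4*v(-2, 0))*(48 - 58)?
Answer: -36/17 ≈ -2.1176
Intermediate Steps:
144/(-68) + (4*v(-2, 0))*(48 - 58) = 144/(-68) + (4*(-3*0))*(48 - 58) = 144*(-1/68) + (4*0)*(-10) = -36/17 + 0*(-10) = -36/17 + 0 = -36/17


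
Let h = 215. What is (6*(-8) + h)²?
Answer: 27889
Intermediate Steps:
(6*(-8) + h)² = (6*(-8) + 215)² = (-48 + 215)² = 167² = 27889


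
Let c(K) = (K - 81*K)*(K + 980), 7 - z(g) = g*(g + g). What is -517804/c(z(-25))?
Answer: 129451/6538180 ≈ 0.019799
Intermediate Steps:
z(g) = 7 - 2*g**2 (z(g) = 7 - g*(g + g) = 7 - g*2*g = 7 - 2*g**2)
c(K) = -80*K*(980 + K) (c(K) = (-80*K)*(980 + K) = -80*K*(980 + K))
-517804/c(z(-25)) = -517804*(-1/(80*(7 - 2*(-25)**2)*(980 + (7 - 2*(-25)**2)))) = -517804*(-1/(80*(7 - 2*625)*(980 + (7 - 2*625)))) = -517804*(-1/(80*(7 - 1250)*(980 + (7 - 1250)))) = -517804*1/(99440*(980 - 1243)) = -517804/((-80*(-1243)*(-263))) = -517804/(-26152720) = -517804*(-1/26152720) = 129451/6538180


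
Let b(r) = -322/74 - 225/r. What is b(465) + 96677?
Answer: 110882973/1147 ≈ 96672.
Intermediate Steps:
b(r) = -161/37 - 225/r (b(r) = -322*1/74 - 225/r = -161/37 - 225/r)
b(465) + 96677 = (-161/37 - 225/465) + 96677 = (-161/37 - 225*1/465) + 96677 = (-161/37 - 15/31) + 96677 = -5546/1147 + 96677 = 110882973/1147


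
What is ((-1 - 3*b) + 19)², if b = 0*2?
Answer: 324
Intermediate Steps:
b = 0
((-1 - 3*b) + 19)² = ((-1 - 3*0) + 19)² = ((-1 + 0) + 19)² = (-1 + 19)² = 18² = 324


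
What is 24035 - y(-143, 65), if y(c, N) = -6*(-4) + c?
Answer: 24154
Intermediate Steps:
y(c, N) = 24 + c
24035 - y(-143, 65) = 24035 - (24 - 143) = 24035 - 1*(-119) = 24035 + 119 = 24154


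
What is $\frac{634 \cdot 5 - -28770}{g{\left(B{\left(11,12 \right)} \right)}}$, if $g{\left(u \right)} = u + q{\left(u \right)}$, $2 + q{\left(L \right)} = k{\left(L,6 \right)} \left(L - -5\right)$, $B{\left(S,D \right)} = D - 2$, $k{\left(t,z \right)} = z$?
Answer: $\frac{15970}{49} \approx 325.92$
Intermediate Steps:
$B{\left(S,D \right)} = -2 + D$ ($B{\left(S,D \right)} = D - 2 = -2 + D$)
$q{\left(L \right)} = 28 + 6 L$ ($q{\left(L \right)} = -2 + 6 \left(L - -5\right) = -2 + 6 \left(L + 5\right) = -2 + 6 \left(5 + L\right) = -2 + \left(30 + 6 L\right) = 28 + 6 L$)
$g{\left(u \right)} = 28 + 7 u$ ($g{\left(u \right)} = u + \left(28 + 6 u\right) = 28 + 7 u$)
$\frac{634 \cdot 5 - -28770}{g{\left(B{\left(11,12 \right)} \right)}} = \frac{634 \cdot 5 - -28770}{28 + 7 \left(-2 + 12\right)} = \frac{3170 + 28770}{28 + 7 \cdot 10} = \frac{31940}{28 + 70} = \frac{31940}{98} = 31940 \cdot \frac{1}{98} = \frac{15970}{49}$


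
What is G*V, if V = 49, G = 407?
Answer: 19943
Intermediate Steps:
G*V = 407*49 = 19943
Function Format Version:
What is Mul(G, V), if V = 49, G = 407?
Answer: 19943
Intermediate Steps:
Mul(G, V) = Mul(407, 49) = 19943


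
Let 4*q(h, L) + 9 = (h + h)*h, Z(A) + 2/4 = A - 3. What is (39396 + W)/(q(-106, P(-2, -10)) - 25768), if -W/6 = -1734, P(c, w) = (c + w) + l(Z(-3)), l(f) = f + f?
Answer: -199200/80609 ≈ -2.4712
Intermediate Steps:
Z(A) = -7/2 + A (Z(A) = -½ + (A - 3) = -½ + (-3 + A) = -7/2 + A)
l(f) = 2*f
P(c, w) = -13 + c + w (P(c, w) = (c + w) + 2*(-7/2 - 3) = (c + w) + 2*(-13/2) = (c + w) - 13 = -13 + c + w)
q(h, L) = -9/4 + h²/2 (q(h, L) = -9/4 + ((h + h)*h)/4 = -9/4 + ((2*h)*h)/4 = -9/4 + (2*h²)/4 = -9/4 + h²/2)
W = 10404 (W = -6*(-1734) = 10404)
(39396 + W)/(q(-106, P(-2, -10)) - 25768) = (39396 + 10404)/((-9/4 + (½)*(-106)²) - 25768) = 49800/((-9/4 + (½)*11236) - 25768) = 49800/((-9/4 + 5618) - 25768) = 49800/(22463/4 - 25768) = 49800/(-80609/4) = 49800*(-4/80609) = -199200/80609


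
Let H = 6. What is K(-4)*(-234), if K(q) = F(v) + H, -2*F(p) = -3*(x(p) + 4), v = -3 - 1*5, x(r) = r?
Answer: 0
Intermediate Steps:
v = -8 (v = -3 - 5 = -8)
F(p) = 6 + 3*p/2 (F(p) = -(-3)*(p + 4)/2 = -(-3)*(4 + p)/2 = -(-12 - 3*p)/2 = 6 + 3*p/2)
K(q) = 0 (K(q) = (6 + (3/2)*(-8)) + 6 = (6 - 12) + 6 = -6 + 6 = 0)
K(-4)*(-234) = 0*(-234) = 0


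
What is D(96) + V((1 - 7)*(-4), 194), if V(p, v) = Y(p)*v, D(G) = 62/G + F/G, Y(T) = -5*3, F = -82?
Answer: -69845/24 ≈ -2910.2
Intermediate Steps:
Y(T) = -15
D(G) = -20/G (D(G) = 62/G - 82/G = -20/G)
V(p, v) = -15*v
D(96) + V((1 - 7)*(-4), 194) = -20/96 - 15*194 = -20*1/96 - 2910 = -5/24 - 2910 = -69845/24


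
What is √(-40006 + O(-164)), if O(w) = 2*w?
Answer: I*√40334 ≈ 200.83*I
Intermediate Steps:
√(-40006 + O(-164)) = √(-40006 + 2*(-164)) = √(-40006 - 328) = √(-40334) = I*√40334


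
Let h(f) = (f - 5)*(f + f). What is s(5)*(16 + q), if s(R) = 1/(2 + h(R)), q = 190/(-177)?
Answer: 1321/177 ≈ 7.4633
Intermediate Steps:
q = -190/177 (q = 190*(-1/177) = -190/177 ≈ -1.0734)
h(f) = 2*f*(-5 + f) (h(f) = (-5 + f)*(2*f) = 2*f*(-5 + f))
s(R) = 1/(2 + 2*R*(-5 + R))
s(5)*(16 + q) = (1/(2*(1 + 5*(-5 + 5))))*(16 - 190/177) = (1/(2*(1 + 5*0)))*(2642/177) = (1/(2*(1 + 0)))*(2642/177) = ((½)/1)*(2642/177) = ((½)*1)*(2642/177) = (½)*(2642/177) = 1321/177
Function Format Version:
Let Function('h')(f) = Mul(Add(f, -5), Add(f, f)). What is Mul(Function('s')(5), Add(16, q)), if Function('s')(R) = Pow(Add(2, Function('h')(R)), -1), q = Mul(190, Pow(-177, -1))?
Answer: Rational(1321, 177) ≈ 7.4633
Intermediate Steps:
q = Rational(-190, 177) (q = Mul(190, Rational(-1, 177)) = Rational(-190, 177) ≈ -1.0734)
Function('h')(f) = Mul(2, f, Add(-5, f)) (Function('h')(f) = Mul(Add(-5, f), Mul(2, f)) = Mul(2, f, Add(-5, f)))
Function('s')(R) = Pow(Add(2, Mul(2, R, Add(-5, R))), -1)
Mul(Function('s')(5), Add(16, q)) = Mul(Mul(Rational(1, 2), Pow(Add(1, Mul(5, Add(-5, 5))), -1)), Add(16, Rational(-190, 177))) = Mul(Mul(Rational(1, 2), Pow(Add(1, Mul(5, 0)), -1)), Rational(2642, 177)) = Mul(Mul(Rational(1, 2), Pow(Add(1, 0), -1)), Rational(2642, 177)) = Mul(Mul(Rational(1, 2), Pow(1, -1)), Rational(2642, 177)) = Mul(Mul(Rational(1, 2), 1), Rational(2642, 177)) = Mul(Rational(1, 2), Rational(2642, 177)) = Rational(1321, 177)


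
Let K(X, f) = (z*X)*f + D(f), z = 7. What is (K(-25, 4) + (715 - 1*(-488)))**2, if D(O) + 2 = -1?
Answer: 250000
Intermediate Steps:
D(O) = -3 (D(O) = -2 - 1 = -3)
K(X, f) = -3 + 7*X*f (K(X, f) = (7*X)*f - 3 = 7*X*f - 3 = -3 + 7*X*f)
(K(-25, 4) + (715 - 1*(-488)))**2 = ((-3 + 7*(-25)*4) + (715 - 1*(-488)))**2 = ((-3 - 700) + (715 + 488))**2 = (-703 + 1203)**2 = 500**2 = 250000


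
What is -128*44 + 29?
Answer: -5603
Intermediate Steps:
-128*44 + 29 = -5632 + 29 = -5603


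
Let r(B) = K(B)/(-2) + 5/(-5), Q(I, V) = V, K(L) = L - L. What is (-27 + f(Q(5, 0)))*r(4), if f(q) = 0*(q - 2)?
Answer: 27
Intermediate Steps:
K(L) = 0
f(q) = 0 (f(q) = 0*(-2 + q) = 0)
r(B) = -1 (r(B) = 0/(-2) + 5/(-5) = 0*(-1/2) + 5*(-1/5) = 0 - 1 = -1)
(-27 + f(Q(5, 0)))*r(4) = (-27 + 0)*(-1) = -27*(-1) = 27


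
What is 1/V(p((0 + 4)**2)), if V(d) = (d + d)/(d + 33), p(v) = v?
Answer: 49/32 ≈ 1.5313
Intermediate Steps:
V(d) = 2*d/(33 + d) (V(d) = (2*d)/(33 + d) = 2*d/(33 + d))
1/V(p((0 + 4)**2)) = 1/(2*(0 + 4)**2/(33 + (0 + 4)**2)) = 1/(2*4**2/(33 + 4**2)) = 1/(2*16/(33 + 16)) = 1/(2*16/49) = 1/(2*16*(1/49)) = 1/(32/49) = 49/32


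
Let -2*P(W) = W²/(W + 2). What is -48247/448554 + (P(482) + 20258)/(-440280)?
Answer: -27087276257/177008977552 ≈ -0.15303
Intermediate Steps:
P(W) = -W²/(2*(2 + W)) (P(W) = -W²/(2*(W + 2)) = -W²/(2*(2 + W)))
-48247/448554 + (P(482) + 20258)/(-440280) = -48247/448554 + (-1*482²/(4 + 2*482) + 20258)/(-440280) = -48247*1/448554 + (-1*232324/(4 + 964) + 20258)*(-1/440280) = -48247/448554 + (-1*232324/968 + 20258)*(-1/440280) = -48247/448554 + (-1*232324*1/968 + 20258)*(-1/440280) = -48247/448554 + (-58081/242 + 20258)*(-1/440280) = -48247/448554 + (4844355/242)*(-1/440280) = -48247/448554 - 322957/7103184 = -27087276257/177008977552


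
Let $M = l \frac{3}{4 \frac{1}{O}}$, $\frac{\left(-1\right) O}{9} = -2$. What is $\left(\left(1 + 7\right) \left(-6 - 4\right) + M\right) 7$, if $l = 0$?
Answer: $-560$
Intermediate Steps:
$O = 18$ ($O = \left(-9\right) \left(-2\right) = 18$)
$M = 0$ ($M = 0 \frac{3}{4 \cdot \frac{1}{18}} = 0 \frac{3}{\frac{2}{9}} = 0 \cdot 3 \cdot \frac{9}{2} = 0 \cdot \frac{27}{2} = 0$)
$\left(\left(1 + 7\right) \left(-6 - 4\right) + M\right) 7 = \left(\left(1 + 7\right) \left(-6 - 4\right) + 0\right) 7 = \left(8 \left(-10\right) + 0\right) 7 = \left(-80 + 0\right) 7 = \left(-80\right) 7 = -560$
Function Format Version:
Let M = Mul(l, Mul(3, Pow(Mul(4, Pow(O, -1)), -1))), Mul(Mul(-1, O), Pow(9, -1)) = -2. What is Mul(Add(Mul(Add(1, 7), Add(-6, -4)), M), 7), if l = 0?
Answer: -560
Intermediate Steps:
O = 18 (O = Mul(-9, -2) = 18)
M = 0 (M = Mul(0, Mul(3, Pow(Mul(4, Pow(18, -1)), -1))) = Mul(0, Mul(3, Pow(Mul(4, Rational(1, 18)), -1))) = Mul(0, Mul(3, Pow(Rational(2, 9), -1))) = Mul(0, Mul(3, Rational(9, 2))) = Mul(0, Rational(27, 2)) = 0)
Mul(Add(Mul(Add(1, 7), Add(-6, -4)), M), 7) = Mul(Add(Mul(Add(1, 7), Add(-6, -4)), 0), 7) = Mul(Add(Mul(8, -10), 0), 7) = Mul(Add(-80, 0), 7) = Mul(-80, 7) = -560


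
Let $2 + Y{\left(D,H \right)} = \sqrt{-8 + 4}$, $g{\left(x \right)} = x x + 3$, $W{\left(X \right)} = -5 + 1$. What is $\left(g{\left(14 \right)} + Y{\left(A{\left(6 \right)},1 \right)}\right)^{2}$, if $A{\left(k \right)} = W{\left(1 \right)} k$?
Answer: $38805 + 788 i \approx 38805.0 + 788.0 i$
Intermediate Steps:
$W{\left(X \right)} = -4$
$A{\left(k \right)} = - 4 k$
$g{\left(x \right)} = 3 + x^{2}$ ($g{\left(x \right)} = x^{2} + 3 = 3 + x^{2}$)
$Y{\left(D,H \right)} = -2 + 2 i$ ($Y{\left(D,H \right)} = -2 + \sqrt{-8 + 4} = -2 + \sqrt{-4} = -2 + 2 i$)
$\left(g{\left(14 \right)} + Y{\left(A{\left(6 \right)},1 \right)}\right)^{2} = \left(\left(3 + 14^{2}\right) - \left(2 - 2 i\right)\right)^{2} = \left(\left(3 + 196\right) - \left(2 - 2 i\right)\right)^{2} = \left(199 - \left(2 - 2 i\right)\right)^{2} = \left(197 + 2 i\right)^{2}$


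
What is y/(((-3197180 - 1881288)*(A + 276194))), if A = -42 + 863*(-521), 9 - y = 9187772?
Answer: -9187763/880966922428 ≈ -1.0429e-5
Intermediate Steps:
y = -9187763 (y = 9 - 1*9187772 = 9 - 9187772 = -9187763)
A = -449665 (A = -42 - 449623 = -449665)
y/(((-3197180 - 1881288)*(A + 276194))) = -9187763*1/((-3197180 - 1881288)*(-449665 + 276194)) = -9187763/((-5078468*(-173471))) = -9187763/880966922428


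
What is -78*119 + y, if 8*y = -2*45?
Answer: -37173/4 ≈ -9293.3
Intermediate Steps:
y = -45/4 (y = (-2*45)/8 = (⅛)*(-90) = -45/4 ≈ -11.250)
-78*119 + y = -78*119 - 45/4 = -9282 - 45/4 = -37173/4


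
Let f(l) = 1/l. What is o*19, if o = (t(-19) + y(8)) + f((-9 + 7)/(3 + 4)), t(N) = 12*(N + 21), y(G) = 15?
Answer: 1349/2 ≈ 674.50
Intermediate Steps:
t(N) = 252 + 12*N (t(N) = 12*(21 + N) = 252 + 12*N)
o = 71/2 (o = ((252 + 12*(-19)) + 15) + 1/((-9 + 7)/(3 + 4)) = ((252 - 228) + 15) + 1/(-2/7) = (24 + 15) + 1/(-2*⅐) = 39 + 1/(-2/7) = 39 - 7/2 = 71/2 ≈ 35.500)
o*19 = (71/2)*19 = 1349/2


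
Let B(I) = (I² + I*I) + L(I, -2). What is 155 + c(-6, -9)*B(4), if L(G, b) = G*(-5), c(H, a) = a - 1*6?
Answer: -25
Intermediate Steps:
c(H, a) = -6 + a (c(H, a) = a - 6 = -6 + a)
L(G, b) = -5*G
B(I) = -5*I + 2*I² (B(I) = (I² + I*I) - 5*I = (I² + I²) - 5*I = 2*I² - 5*I = -5*I + 2*I²)
155 + c(-6, -9)*B(4) = 155 + (-6 - 9)*(4*(-5 + 2*4)) = 155 - 60*(-5 + 8) = 155 - 60*3 = 155 - 15*12 = 155 - 180 = -25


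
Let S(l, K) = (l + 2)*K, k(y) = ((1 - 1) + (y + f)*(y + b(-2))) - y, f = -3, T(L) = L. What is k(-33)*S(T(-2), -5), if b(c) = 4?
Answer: 0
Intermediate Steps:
k(y) = -y + (-3 + y)*(4 + y) (k(y) = ((1 - 1) + (y - 3)*(y + 4)) - y = (0 + (-3 + y)*(4 + y)) - y = (-3 + y)*(4 + y) - y = -y + (-3 + y)*(4 + y))
S(l, K) = K*(2 + l) (S(l, K) = (2 + l)*K = K*(2 + l))
k(-33)*S(T(-2), -5) = (-12 + (-33)²)*(-5*(2 - 2)) = (-12 + 1089)*(-5*0) = 1077*0 = 0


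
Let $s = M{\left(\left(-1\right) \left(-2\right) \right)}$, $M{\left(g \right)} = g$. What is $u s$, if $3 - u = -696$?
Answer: $1398$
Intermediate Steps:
$s = 2$ ($s = \left(-1\right) \left(-2\right) = 2$)
$u = 699$ ($u = 3 - -696 = 3 + 696 = 699$)
$u s = 699 \cdot 2 = 1398$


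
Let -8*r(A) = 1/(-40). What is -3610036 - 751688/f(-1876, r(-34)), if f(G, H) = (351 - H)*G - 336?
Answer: -27180721390948/7529213 ≈ -3.6100e+6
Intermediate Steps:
r(A) = 1/320 (r(A) = -⅛/(-40) = -⅛*(-1/40) = 1/320)
f(G, H) = -336 + G*(351 - H) (f(G, H) = G*(351 - H) - 336 = -336 + G*(351 - H))
-3610036 - 751688/f(-1876, r(-34)) = -3610036 - 751688/(-336 + 351*(-1876) - 1*(-1876)*1/320) = -3610036 - 751688/(-336 - 658476 + 469/80) = -3610036 - 751688/(-52704491/80) = -3610036 - 751688*(-80/52704491) = -3610036 + 8590720/7529213 = -27180721390948/7529213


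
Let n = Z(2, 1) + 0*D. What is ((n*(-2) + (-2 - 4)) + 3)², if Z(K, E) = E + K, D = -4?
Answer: 81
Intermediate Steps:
n = 3 (n = (1 + 2) + 0*(-4) = 3 + 0 = 3)
((n*(-2) + (-2 - 4)) + 3)² = ((3*(-2) + (-2 - 4)) + 3)² = ((-6 - 6) + 3)² = (-12 + 3)² = (-9)² = 81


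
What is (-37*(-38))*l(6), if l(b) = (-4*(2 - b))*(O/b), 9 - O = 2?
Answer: 78736/3 ≈ 26245.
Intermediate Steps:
O = 7 (O = 9 - 1*2 = 9 - 2 = 7)
l(b) = 7*(-8 + 4*b)/b (l(b) = (-4*(2 - b))*(7/b) = (-8 + 4*b)*(7/b) = 7*(-8 + 4*b)/b)
(-37*(-38))*l(6) = (-37*(-38))*(28 - 56/6) = 1406*(28 - 56*1/6) = 1406*(28 - 28/3) = 1406*(56/3) = 78736/3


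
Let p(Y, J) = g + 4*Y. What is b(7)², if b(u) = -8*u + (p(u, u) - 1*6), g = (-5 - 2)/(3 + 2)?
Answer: 31329/25 ≈ 1253.2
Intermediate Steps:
g = -7/5 ≈ -1.4000
p(Y, J) = -7/5 + 4*Y
b(u) = -37/5 - 4*u (b(u) = -8*u + ((-7/5 + 4*u) - 1*6) = -8*u + ((-7/5 + 4*u) - 6) = -8*u + (-37/5 + 4*u) = -37/5 - 4*u)
b(7)² = (-37/5 - 4*7)² = (-37/5 - 28)² = (-177/5)² = 31329/25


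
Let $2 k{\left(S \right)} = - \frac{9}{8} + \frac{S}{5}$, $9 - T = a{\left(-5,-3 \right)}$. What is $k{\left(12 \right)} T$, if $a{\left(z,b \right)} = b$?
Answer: $\frac{153}{20} \approx 7.65$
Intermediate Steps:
$T = 12$ ($T = 9 - -3 = 9 + 3 = 12$)
$k{\left(S \right)} = - \frac{9}{16} + \frac{S}{10}$ ($k{\left(S \right)} = \frac{- \frac{9}{8} + \frac{S}{5}}{2} = - \frac{9}{16} + \frac{S}{10}$)
$k{\left(12 \right)} T = \left(- \frac{9}{16} + \frac{1}{10} \cdot 12\right) 12 = \left(- \frac{9}{16} + \frac{6}{5}\right) 12 = \frac{51}{80} \cdot 12 = \frac{153}{20}$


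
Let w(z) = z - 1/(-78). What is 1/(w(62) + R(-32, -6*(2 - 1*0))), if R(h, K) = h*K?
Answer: 78/34789 ≈ 0.0022421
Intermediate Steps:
R(h, K) = K*h
w(z) = 1/78 + z (w(z) = z - 1*(-1/78) = z + 1/78 = 1/78 + z)
1/(w(62) + R(-32, -6*(2 - 1*0))) = 1/((1/78 + 62) - 6*(2 - 1*0)*(-32)) = 1/(4837/78 - 6*(2 + 0)*(-32)) = 1/(4837/78 - 6*2*(-32)) = 1/(4837/78 - 12*(-32)) = 1/(4837/78 + 384) = 1/(34789/78) = 78/34789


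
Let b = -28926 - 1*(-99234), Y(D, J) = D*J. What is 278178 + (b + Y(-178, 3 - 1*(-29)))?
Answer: 342790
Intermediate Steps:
b = 70308 (b = -28926 + 99234 = 70308)
278178 + (b + Y(-178, 3 - 1*(-29))) = 278178 + (70308 - 178*(3 - 1*(-29))) = 278178 + (70308 - 178*(3 + 29)) = 278178 + (70308 - 178*32) = 278178 + (70308 - 5696) = 278178 + 64612 = 342790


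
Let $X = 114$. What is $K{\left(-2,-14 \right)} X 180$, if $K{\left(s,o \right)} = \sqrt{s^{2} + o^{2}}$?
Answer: $205200 \sqrt{2} \approx 2.902 \cdot 10^{5}$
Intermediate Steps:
$K{\left(s,o \right)} = \sqrt{o^{2} + s^{2}}$
$K{\left(-2,-14 \right)} X 180 = \sqrt{\left(-14\right)^{2} + \left(-2\right)^{2}} \cdot 114 \cdot 180 = \sqrt{196 + 4} \cdot 114 \cdot 180 = \sqrt{200} \cdot 114 \cdot 180 = 10 \sqrt{2} \cdot 114 \cdot 180 = 1140 \sqrt{2} \cdot 180 = 205200 \sqrt{2}$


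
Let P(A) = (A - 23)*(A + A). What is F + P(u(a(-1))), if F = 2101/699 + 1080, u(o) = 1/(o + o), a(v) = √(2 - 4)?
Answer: 3027385/2796 + 23*I*√2/2 ≈ 1082.8 + 16.263*I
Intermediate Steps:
a(v) = I*√2 (a(v) = √(-2) = I*√2)
u(o) = 1/(2*o)
P(A) = 2*A*(-23 + A) (P(A) = (-23 + A)*(2*A) = 2*A*(-23 + A))
F = 757021/699 (F = 2101*(1/699) + 1080 = 2101/699 + 1080 = 757021/699 ≈ 1083.0)
F + P(u(a(-1))) = 757021/699 + 2*(1/(2*((I*√2))))*(-23 + 1/(2*((I*√2)))) = 757021/699 + 2*((-I*√2/2)/2)*(-23 + (-I*√2/2)/2) = 757021/699 + 2*(-I*√2/4)*(-23 - I*√2/4) = 757021/699 - I*√2*(-23 - I*√2/4)/2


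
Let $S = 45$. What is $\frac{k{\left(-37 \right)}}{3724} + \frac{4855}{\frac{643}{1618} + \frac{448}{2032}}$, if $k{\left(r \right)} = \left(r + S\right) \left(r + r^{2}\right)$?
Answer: $\frac{185827196438}{23640883} \approx 7860.4$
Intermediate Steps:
$k{\left(r \right)} = \left(45 + r\right) \left(r + r^{2}\right)$ ($k{\left(r \right)} = \left(r + 45\right) \left(r + r^{2}\right) = \left(45 + r\right) \left(r + r^{2}\right)$)
$\frac{k{\left(-37 \right)}}{3724} + \frac{4855}{\frac{643}{1618} + \frac{448}{2032}} = \frac{\left(-37\right) \left(45 + \left(-37\right)^{2} + 46 \left(-37\right)\right)}{3724} + \frac{4855}{\frac{643}{1618} + \frac{448}{2032}} = - 37 \left(45 + 1369 - 1702\right) \frac{1}{3724} + \frac{4855}{643 \cdot \frac{1}{1618} + 448 \cdot \frac{1}{2032}} = \left(-37\right) \left(-288\right) \frac{1}{3724} + \frac{4855}{\frac{643}{1618} + \frac{28}{127}} = 10656 \cdot \frac{1}{3724} + \frac{4855}{\frac{126965}{205486}} = \frac{2664}{931} + 4855 \cdot \frac{205486}{126965} = \frac{2664}{931} + \frac{199526906}{25393} = \frac{185827196438}{23640883}$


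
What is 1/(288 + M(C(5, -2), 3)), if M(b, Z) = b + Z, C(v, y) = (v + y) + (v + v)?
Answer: 1/304 ≈ 0.0032895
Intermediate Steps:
C(v, y) = y + 3*v (C(v, y) = (v + y) + 2*v = y + 3*v)
M(b, Z) = Z + b
1/(288 + M(C(5, -2), 3)) = 1/(288 + (3 + (-2 + 3*5))) = 1/(288 + (3 + (-2 + 15))) = 1/(288 + (3 + 13)) = 1/(288 + 16) = 1/304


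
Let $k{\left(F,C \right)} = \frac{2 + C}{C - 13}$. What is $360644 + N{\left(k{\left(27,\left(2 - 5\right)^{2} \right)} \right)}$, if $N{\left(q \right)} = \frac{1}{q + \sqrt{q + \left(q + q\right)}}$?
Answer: $\frac{8294808}{23} - \frac{8 i \sqrt{33}}{253} \approx 3.6064 \cdot 10^{5} - 0.18165 i$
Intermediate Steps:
$k{\left(F,C \right)} = \frac{2 + C}{-13 + C}$
$N{\left(q \right)} = \frac{1}{q + \sqrt{3} \sqrt{q}}$ ($N{\left(q \right)} = \frac{1}{q + \sqrt{q + 2 q}} = \frac{1}{q + \sqrt{3 q}} = \frac{1}{q + \sqrt{3} \sqrt{q}}$)
$360644 + N{\left(k{\left(27,\left(2 - 5\right)^{2} \right)} \right)} = 360644 + \frac{1}{\frac{2 + \left(2 - 5\right)^{2}}{-13 + \left(2 - 5\right)^{2}} + \sqrt{3} \sqrt{\frac{2 + \left(2 - 5\right)^{2}}{-13 + \left(2 - 5\right)^{2}}}} = 360644 + \frac{1}{\frac{2 + \left(-3\right)^{2}}{-13 + \left(-3\right)^{2}} + \sqrt{3} \sqrt{\frac{2 + \left(-3\right)^{2}}{-13 + \left(-3\right)^{2}}}} = 360644 + \frac{1}{\frac{2 + 9}{-13 + 9} + \sqrt{3} \sqrt{\frac{2 + 9}{-13 + 9}}} = 360644 + \frac{1}{\frac{1}{-4} \cdot 11 + \sqrt{3} \sqrt{\frac{1}{-4} \cdot 11}} = 360644 + \frac{1}{\left(- \frac{1}{4}\right) 11 + \sqrt{3} \sqrt{\left(- \frac{1}{4}\right) 11}} = 360644 + \frac{1}{- \frac{11}{4} + \sqrt{3} \sqrt{- \frac{11}{4}}} = 360644 + \frac{1}{- \frac{11}{4} + \sqrt{3} \frac{i \sqrt{11}}{2}} = 360644 + \frac{1}{- \frac{11}{4} + \frac{i \sqrt{33}}{2}}$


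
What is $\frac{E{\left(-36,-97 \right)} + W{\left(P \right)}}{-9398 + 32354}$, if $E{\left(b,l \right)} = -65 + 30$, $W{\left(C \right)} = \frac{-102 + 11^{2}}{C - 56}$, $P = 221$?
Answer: $- \frac{1439}{946935} \approx -0.0015196$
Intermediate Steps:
$W{\left(C \right)} = \frac{19}{-56 + C}$ ($W{\left(C \right)} = \frac{-102 + 121}{-56 + C} = \frac{19}{-56 + C}$)
$E{\left(b,l \right)} = -35$
$\frac{E{\left(-36,-97 \right)} + W{\left(P \right)}}{-9398 + 32354} = \frac{-35 + \frac{19}{-56 + 221}}{-9398 + 32354} = \frac{-35 + \frac{19}{165}}{22956} = \left(-35 + 19 \cdot \frac{1}{165}\right) \frac{1}{22956} = \left(-35 + \frac{19}{165}\right) \frac{1}{22956} = \left(- \frac{5756}{165}\right) \frac{1}{22956} = - \frac{1439}{946935}$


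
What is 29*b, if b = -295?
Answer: -8555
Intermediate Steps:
29*b = 29*(-295) = -8555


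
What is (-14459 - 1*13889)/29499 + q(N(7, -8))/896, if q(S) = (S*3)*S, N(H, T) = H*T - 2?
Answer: 68076025/6607776 ≈ 10.302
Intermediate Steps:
N(H, T) = -2 + H*T
q(S) = 3*S² (q(S) = (3*S)*S = 3*S²)
(-14459 - 1*13889)/29499 + q(N(7, -8))/896 = (-14459 - 1*13889)/29499 + (3*(-2 + 7*(-8))²)/896 = (-14459 - 13889)*(1/29499) + (3*(-2 - 56)²)*(1/896) = -28348*1/29499 + (3*(-58)²)*(1/896) = -28348/29499 + (3*3364)*(1/896) = -28348/29499 + 10092*(1/896) = -28348/29499 + 2523/224 = 68076025/6607776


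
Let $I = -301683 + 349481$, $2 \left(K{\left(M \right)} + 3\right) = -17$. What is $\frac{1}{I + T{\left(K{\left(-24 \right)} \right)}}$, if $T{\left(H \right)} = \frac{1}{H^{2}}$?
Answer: $\frac{529}{25285146} \approx 2.0921 \cdot 10^{-5}$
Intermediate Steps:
$K{\left(M \right)} = - \frac{23}{2}$ ($K{\left(M \right)} = -3 + \frac{1}{2} \left(-17\right) = -3 - \frac{17}{2} = - \frac{23}{2}$)
$T{\left(H \right)} = \frac{1}{H^{2}}$
$I = 47798$
$\frac{1}{I + T{\left(K{\left(-24 \right)} \right)}} = \frac{1}{47798 + \frac{1}{\frac{529}{4}}} = \frac{1}{47798 + \frac{4}{529}} = \frac{1}{\frac{25285146}{529}} = \frac{529}{25285146}$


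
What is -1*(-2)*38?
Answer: 76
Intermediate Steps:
-1*(-2)*38 = 2*38 = 76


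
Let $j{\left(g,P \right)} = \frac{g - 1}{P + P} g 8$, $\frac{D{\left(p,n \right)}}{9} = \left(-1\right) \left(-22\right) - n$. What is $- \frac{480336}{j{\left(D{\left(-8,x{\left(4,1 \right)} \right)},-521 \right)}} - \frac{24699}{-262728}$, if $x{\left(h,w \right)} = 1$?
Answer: $\frac{152204909195}{86437512} \approx 1760.9$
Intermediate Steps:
$D{\left(p,n \right)} = 198 - 9 n$ ($D{\left(p,n \right)} = 9 \left(\left(-1\right) \left(-22\right) - n\right) = 9 \left(22 - n\right) = 198 - 9 n$)
$j{\left(g,P \right)} = \frac{4 g \left(-1 + g\right)}{P}$ ($j{\left(g,P \right)} = \frac{-1 + g}{2 P} g 8 = \frac{g \left(-1 + g\right)}{2 P} 8 = \frac{4 g \left(-1 + g\right)}{P}$)
$- \frac{480336}{j{\left(D{\left(-8,x{\left(4,1 \right)} \right)},-521 \right)}} - \frac{24699}{-262728} = - \frac{480336}{4 \left(198 - 9\right) \frac{1}{-521} \left(-1 + \left(198 - 9\right)\right)} - \frac{24699}{-262728} = - \frac{480336}{4 \left(198 - 9\right) \left(- \frac{1}{521}\right) \left(-1 + \left(198 - 9\right)\right)} - - \frac{8233}{87576} = - \frac{480336}{4 \cdot 189 \left(- \frac{1}{521}\right) \left(-1 + 189\right)} + \frac{8233}{87576} = - \frac{480336}{4 \cdot 189 \left(- \frac{1}{521}\right) 188} + \frac{8233}{87576} = - \frac{480336}{- \frac{142128}{521}} + \frac{8233}{87576} = \left(-480336\right) \left(- \frac{521}{142128}\right) + \frac{8233}{87576} = \frac{5213647}{2961} + \frac{8233}{87576} = \frac{152204909195}{86437512}$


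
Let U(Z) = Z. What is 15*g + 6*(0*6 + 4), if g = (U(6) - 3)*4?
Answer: 204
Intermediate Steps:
g = 12 (g = (6 - 3)*4 = 3*4 = 12)
15*g + 6*(0*6 + 4) = 15*12 + 6*(0*6 + 4) = 180 + 6*(0 + 4) = 180 + 6*4 = 180 + 24 = 204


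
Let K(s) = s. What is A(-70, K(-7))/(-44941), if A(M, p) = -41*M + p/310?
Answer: -889693/13931710 ≈ -0.063861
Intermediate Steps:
A(M, p) = -41*M + p/310 (A(M, p) = -41*M + p*(1/310) = -41*M + p/310)
A(-70, K(-7))/(-44941) = (-41*(-70) + (1/310)*(-7))/(-44941) = (2870 - 7/310)*(-1/44941) = (889693/310)*(-1/44941) = -889693/13931710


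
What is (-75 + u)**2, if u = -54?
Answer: 16641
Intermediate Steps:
(-75 + u)**2 = (-75 - 54)**2 = (-129)**2 = 16641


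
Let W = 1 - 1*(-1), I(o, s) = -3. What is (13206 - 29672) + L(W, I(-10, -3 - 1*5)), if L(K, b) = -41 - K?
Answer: -16509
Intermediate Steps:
W = 2 (W = 1 + 1 = 2)
(13206 - 29672) + L(W, I(-10, -3 - 1*5)) = (13206 - 29672) + (-41 - 1*2) = -16466 + (-41 - 2) = -16466 - 43 = -16509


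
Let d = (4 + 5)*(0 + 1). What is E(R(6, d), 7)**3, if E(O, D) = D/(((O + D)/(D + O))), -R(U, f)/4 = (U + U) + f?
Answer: 343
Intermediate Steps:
d = 9 (d = 9*1 = 9)
R(U, f) = -8*U - 4*f (R(U, f) = -4*((U + U) + f) = -4*(2*U + f) = -4*(f + 2*U) = -8*U - 4*f)
E(O, D) = D (E(O, D) = D/(((D + O)/(D + O))) = D/1 = D*1 = D)
E(R(6, d), 7)**3 = 7**3 = 343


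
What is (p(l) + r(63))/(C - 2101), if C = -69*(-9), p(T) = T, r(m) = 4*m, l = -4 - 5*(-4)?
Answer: -67/370 ≈ -0.18108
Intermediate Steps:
l = 16 (l = -4 + 20 = 16)
C = 621
(p(l) + r(63))/(C - 2101) = (16 + 4*63)/(621 - 2101) = (16 + 252)/(-1480) = 268*(-1/1480) = -67/370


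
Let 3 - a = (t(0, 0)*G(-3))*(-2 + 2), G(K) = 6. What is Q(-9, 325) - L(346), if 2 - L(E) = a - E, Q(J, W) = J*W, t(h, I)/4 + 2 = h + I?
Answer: -3270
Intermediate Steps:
t(h, I) = -8 + 4*I + 4*h (t(h, I) = -8 + 4*(h + I) = -8 + 4*(I + h) = -8 + (4*I + 4*h) = -8 + 4*I + 4*h)
a = 3 (a = 3 - (-8 + 4*0 + 4*0)*6*(-2 + 2) = 3 - (-8 + 0 + 0)*6*0 = 3 - (-8*6)*0 = 3 - (-48)*0 = 3 - 1*0 = 3 + 0 = 3)
L(E) = -1 + E (L(E) = 2 - (3 - E) = 2 + (-3 + E) = -1 + E)
Q(-9, 325) - L(346) = -9*325 - (-1 + 346) = -2925 - 1*345 = -2925 - 345 = -3270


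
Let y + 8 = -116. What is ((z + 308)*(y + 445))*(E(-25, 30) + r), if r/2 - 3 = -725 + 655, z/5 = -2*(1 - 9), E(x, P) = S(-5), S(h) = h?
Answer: -17312172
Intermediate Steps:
y = -124 (y = -8 - 116 = -124)
E(x, P) = -5
z = 80 (z = 5*(-2*(1 - 9)) = 5*(-2*(-8)) = 5*16 = 80)
r = -134 (r = 6 + 2*(-725 + 655) = 6 + 2*(-70) = 6 - 140 = -134)
((z + 308)*(y + 445))*(E(-25, 30) + r) = ((80 + 308)*(-124 + 445))*(-5 - 134) = (388*321)*(-139) = 124548*(-139) = -17312172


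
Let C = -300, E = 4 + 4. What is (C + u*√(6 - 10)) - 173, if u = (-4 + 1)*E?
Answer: -473 - 48*I ≈ -473.0 - 48.0*I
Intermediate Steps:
E = 8
u = -24 (u = (-4 + 1)*8 = -3*8 = -24)
(C + u*√(6 - 10)) - 173 = (-300 - 24*√(6 - 10)) - 173 = (-300 - 48*I) - 173 = -473 - 48*I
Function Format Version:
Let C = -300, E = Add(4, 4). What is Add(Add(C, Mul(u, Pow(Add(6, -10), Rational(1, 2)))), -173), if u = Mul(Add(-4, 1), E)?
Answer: Add(-473, Mul(-48, I)) ≈ Add(-473.00, Mul(-48.000, I))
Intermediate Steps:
E = 8
u = -24 (u = Mul(Add(-4, 1), 8) = Mul(-3, 8) = -24)
Add(Add(C, Mul(u, Pow(Add(6, -10), Rational(1, 2)))), -173) = Add(Add(-300, Mul(-24, Pow(Add(6, -10), Rational(1, 2)))), -173) = Add(Add(-300, Mul(-24, Pow(-4, Rational(1, 2)))), -173) = Add(Add(-300, Mul(-24, Mul(2, I))), -173) = Add(Add(-300, Mul(-48, I)), -173) = Add(-473, Mul(-48, I))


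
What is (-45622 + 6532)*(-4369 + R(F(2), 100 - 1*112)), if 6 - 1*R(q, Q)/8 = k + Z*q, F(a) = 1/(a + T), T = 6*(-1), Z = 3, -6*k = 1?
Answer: 168621230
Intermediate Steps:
k = -1/6 (k = -1/6*1 = -1/6 ≈ -0.16667)
T = -6
F(a) = 1/(-6 + a) (F(a) = 1/(a - 6) = 1/(-6 + a))
R(q, Q) = 148/3 - 24*q (R(q, Q) = 48 - 8*(-1/6 + 3*q) = 48 + (4/3 - 24*q) = 148/3 - 24*q)
(-45622 + 6532)*(-4369 + R(F(2), 100 - 1*112)) = (-45622 + 6532)*(-4369 + (148/3 - 24/(-6 + 2))) = -39090*(-4369 + (148/3 - 24/(-4))) = -39090*(-4369 + (148/3 - 24*(-1/4))) = -39090*(-4369 + (148/3 + 6)) = -39090*(-4369 + 166/3) = -39090*(-12941/3) = 168621230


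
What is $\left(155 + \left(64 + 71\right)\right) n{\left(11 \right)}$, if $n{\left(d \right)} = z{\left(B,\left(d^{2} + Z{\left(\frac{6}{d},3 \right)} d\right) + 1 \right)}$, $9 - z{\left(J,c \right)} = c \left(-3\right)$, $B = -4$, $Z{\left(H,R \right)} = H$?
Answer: $113970$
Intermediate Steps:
$z{\left(J,c \right)} = 9 + 3 c$ ($z{\left(J,c \right)} = 9 - c \left(-3\right) = 9 - - 3 c = 9 + 3 c$)
$n{\left(d \right)} = 30 + 3 d^{2}$ ($n{\left(d \right)} = 9 + 3 \left(\left(d^{2} + \frac{6}{d} d\right) + 1\right) = 9 + 3 \left(\left(d^{2} + 6\right) + 1\right) = 9 + 3 \left(\left(6 + d^{2}\right) + 1\right) = 9 + 3 \left(7 + d^{2}\right) = 9 + \left(21 + 3 d^{2}\right) = 30 + 3 d^{2}$)
$\left(155 + \left(64 + 71\right)\right) n{\left(11 \right)} = \left(155 + \left(64 + 71\right)\right) \left(30 + 3 \cdot 11^{2}\right) = \left(155 + 135\right) \left(30 + 3 \cdot 121\right) = 290 \left(30 + 363\right) = 290 \cdot 393 = 113970$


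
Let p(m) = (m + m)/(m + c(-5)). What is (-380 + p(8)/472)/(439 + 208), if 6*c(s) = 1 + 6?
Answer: -1233088/2099515 ≈ -0.58732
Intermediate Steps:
c(s) = 7/6 (c(s) = (1 + 6)/6 = (⅙)*7 = 7/6)
p(m) = 2*m/(7/6 + m) (p(m) = (m + m)/(m + 7/6) = (2*m)/(7/6 + m) = 2*m/(7/6 + m))
(-380 + p(8)/472)/(439 + 208) = (-380 + (12*8/(7 + 6*8))/472)/(439 + 208) = (-380 + (12*8/(7 + 48))*(1/472))/647 = (-380 + (12*8/55)*(1/472))*(1/647) = (-380 + (12*8*(1/55))*(1/472))*(1/647) = (-380 + (96/55)*(1/472))*(1/647) = (-380 + 12/3245)*(1/647) = -1233088/3245*1/647 = -1233088/2099515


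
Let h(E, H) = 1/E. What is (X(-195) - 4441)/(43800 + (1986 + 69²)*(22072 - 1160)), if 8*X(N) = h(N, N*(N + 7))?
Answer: -6927961/220173819840 ≈ -3.1466e-5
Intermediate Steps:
X(N) = 1/(8*N)
(X(-195) - 4441)/(43800 + (1986 + 69²)*(22072 - 1160)) = ((⅛)/(-195) - 4441)/(43800 + (1986 + 69²)*(22072 - 1160)) = ((⅛)*(-1/195) - 4441)/(43800 + (1986 + 4761)*20912) = (-1/1560 - 4441)/(43800 + 6747*20912) = -6927961/(1560*(43800 + 141093264)) = -6927961/1560/141137064 = -6927961/1560*1/141137064 = -6927961/220173819840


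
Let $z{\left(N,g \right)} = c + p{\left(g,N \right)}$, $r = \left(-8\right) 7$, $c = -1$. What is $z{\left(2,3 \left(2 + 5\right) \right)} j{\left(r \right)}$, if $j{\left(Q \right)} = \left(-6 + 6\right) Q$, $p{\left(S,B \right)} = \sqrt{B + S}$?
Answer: $0$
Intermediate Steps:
$r = -56$
$z{\left(N,g \right)} = -1 + \sqrt{N + g}$
$j{\left(Q \right)} = 0$ ($j{\left(Q \right)} = 0 Q = 0$)
$z{\left(2,3 \left(2 + 5\right) \right)} j{\left(r \right)} = \left(-1 + \sqrt{2 + 3 \left(2 + 5\right)}\right) 0 = \left(-1 + \sqrt{2 + 3 \cdot 7}\right) 0 = \left(-1 + \sqrt{2 + 21}\right) 0 = \left(-1 + \sqrt{23}\right) 0 = 0$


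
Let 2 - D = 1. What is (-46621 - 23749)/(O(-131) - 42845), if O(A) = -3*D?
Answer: 35185/21424 ≈ 1.6423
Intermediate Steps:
D = 1 (D = 2 - 1*1 = 2 - 1 = 1)
O(A) = -3 (O(A) = -3*1 = -3)
(-46621 - 23749)/(O(-131) - 42845) = (-46621 - 23749)/(-3 - 42845) = -70370/(-42848) = -70370*(-1/42848) = 35185/21424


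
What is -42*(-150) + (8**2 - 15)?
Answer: 6349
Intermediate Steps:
-42*(-150) + (8**2 - 15) = 6300 + (64 - 15) = 6300 + 49 = 6349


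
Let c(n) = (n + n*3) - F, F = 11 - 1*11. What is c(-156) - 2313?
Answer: -2937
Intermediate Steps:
F = 0 (F = 11 - 11 = 0)
c(n) = 4*n (c(n) = (n + n*3) - 1*0 = (n + 3*n) + 0 = 4*n + 0 = 4*n)
c(-156) - 2313 = 4*(-156) - 2313 = -624 - 2313 = -2937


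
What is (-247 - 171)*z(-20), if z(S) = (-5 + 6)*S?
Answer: 8360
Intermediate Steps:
z(S) = S (z(S) = 1*S = S)
(-247 - 171)*z(-20) = (-247 - 171)*(-20) = -418*(-20) = 8360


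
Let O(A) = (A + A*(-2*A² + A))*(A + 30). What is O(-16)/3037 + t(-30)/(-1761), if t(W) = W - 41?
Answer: 208098155/5348157 ≈ 38.910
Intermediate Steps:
t(W) = -41 + W
O(A) = (30 + A)*(A + A*(A - 2*A²)) (O(A) = (A + A*(A - 2*A²))*(30 + A) = (30 + A)*(A + A*(A - 2*A²)))
O(-16)/3037 + t(-30)/(-1761) = -16*(30 - 59*(-16)² - 2*(-16)³ + 31*(-16))/3037 + (-41 - 30)/(-1761) = -16*(30 - 59*256 - 2*(-4096) - 496)*(1/3037) - 71*(-1/1761) = -16*(30 - 15104 + 8192 - 496)*(1/3037) + 71/1761 = -16*(-7378)*(1/3037) + 71/1761 = 118048*(1/3037) + 71/1761 = 118048/3037 + 71/1761 = 208098155/5348157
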